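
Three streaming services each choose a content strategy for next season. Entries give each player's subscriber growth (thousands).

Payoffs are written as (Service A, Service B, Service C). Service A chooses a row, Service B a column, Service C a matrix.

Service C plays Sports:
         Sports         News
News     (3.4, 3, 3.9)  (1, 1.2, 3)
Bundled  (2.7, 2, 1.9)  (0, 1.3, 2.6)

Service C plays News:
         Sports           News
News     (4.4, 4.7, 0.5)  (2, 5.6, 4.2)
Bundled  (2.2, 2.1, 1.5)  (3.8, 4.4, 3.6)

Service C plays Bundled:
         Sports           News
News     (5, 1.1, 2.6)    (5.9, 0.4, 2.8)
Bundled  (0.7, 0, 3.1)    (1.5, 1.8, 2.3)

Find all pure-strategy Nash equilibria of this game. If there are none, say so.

The pure Nash equilibria are (News, Sports, Sports), (Bundled, News, News).

Mark each player's best response to every combination of opponents' strategies; a profile where every player is best-responding is a pure Nash equilibrium.
Service A against (Sports, Sports): payoffs 3.4, 2.7 → best response News.
Service A against (Sports, News): payoffs 4.4, 2.2 → best response News.
Service A against (Sports, Bundled): payoffs 5, 0.7 → best response News.
Service A against (News, Sports): payoffs 1, 0 → best response News.
Service A against (News, News): payoffs 2, 3.8 → best response Bundled.
Service A against (News, Bundled): payoffs 5.9, 1.5 → best response News.
Service B against (News, Sports): payoffs 3, 1.2 → best response Sports.
Service B against (News, News): payoffs 4.7, 5.6 → best response News.
Service B against (News, Bundled): payoffs 1.1, 0.4 → best response Sports.
Service B against (Bundled, Sports): payoffs 2, 1.3 → best response Sports.
Service B against (Bundled, News): payoffs 2.1, 4.4 → best response News.
Service B against (Bundled, Bundled): payoffs 0, 1.8 → best response News.
Service C against (News, Sports): payoffs 3.9, 0.5, 2.6 → best response Sports.
Service C against (News, News): payoffs 3, 4.2, 2.8 → best response News.
Service C against (Bundled, Sports): payoffs 1.9, 1.5, 3.1 → best response Bundled.
Service C against (Bundled, News): payoffs 2.6, 3.6, 2.3 → best response News.
Mutual best responses: (News, Sports, Sports); (Bundled, News, News).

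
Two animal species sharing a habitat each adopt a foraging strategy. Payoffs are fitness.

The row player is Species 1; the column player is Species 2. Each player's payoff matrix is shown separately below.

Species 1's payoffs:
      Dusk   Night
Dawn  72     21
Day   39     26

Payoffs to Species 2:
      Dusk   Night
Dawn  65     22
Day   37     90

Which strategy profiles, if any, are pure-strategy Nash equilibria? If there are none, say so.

Pure-strategy Nash equilibria: (Dawn, Dusk), (Day, Night)

For each player, find the best response to each opponent profile; mutual best responses are the pure NE.
Species 1 against Dusk: payoffs 72, 39 → best response Dawn.
Species 1 against Night: payoffs 21, 26 → best response Day.
Species 2 against Dawn: payoffs 65, 22 → best response Dusk.
Species 2 against Day: payoffs 37, 90 → best response Night.
Mutual best responses: (Dawn, Dusk); (Day, Night).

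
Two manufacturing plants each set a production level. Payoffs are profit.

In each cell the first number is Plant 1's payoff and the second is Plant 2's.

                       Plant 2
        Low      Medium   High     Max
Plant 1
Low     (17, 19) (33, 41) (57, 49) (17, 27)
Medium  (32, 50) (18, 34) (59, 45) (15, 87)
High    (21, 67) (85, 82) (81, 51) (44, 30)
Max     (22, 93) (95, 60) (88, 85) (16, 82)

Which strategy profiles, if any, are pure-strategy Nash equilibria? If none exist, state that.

none

Plant 1 against Low: payoffs 17, 32, 21, 22 → best response Medium.
Plant 1 against Medium: payoffs 33, 18, 85, 95 → best response Max.
Plant 1 against High: payoffs 57, 59, 81, 88 → best response Max.
Plant 1 against Max: payoffs 17, 15, 44, 16 → best response High.
Plant 2 against Low: payoffs 19, 41, 49, 27 → best response High.
Plant 2 against Medium: payoffs 50, 34, 45, 87 → best response Max.
Plant 2 against High: payoffs 67, 82, 51, 30 → best response Medium.
Plant 2 against Max: payoffs 93, 60, 85, 82 → best response Low.
No profile is a mutual best response for all players.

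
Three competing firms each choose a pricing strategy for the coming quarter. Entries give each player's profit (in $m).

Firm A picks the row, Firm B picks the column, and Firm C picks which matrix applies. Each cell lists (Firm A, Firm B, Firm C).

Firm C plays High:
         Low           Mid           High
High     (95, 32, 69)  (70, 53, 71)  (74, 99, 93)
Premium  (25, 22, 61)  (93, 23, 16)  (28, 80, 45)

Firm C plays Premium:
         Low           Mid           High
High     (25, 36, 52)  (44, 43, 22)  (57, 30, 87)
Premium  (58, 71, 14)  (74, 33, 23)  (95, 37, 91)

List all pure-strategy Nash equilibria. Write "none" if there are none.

(High, Low, High): Firm B can switch to Mid (32 → 53). Not NE.
(High, Low, Premium): Firm A can switch to Premium (25 → 58). Not NE.
(High, Mid, High): Firm A can switch to Premium (70 → 93). Not NE.
(High, Mid, Premium): Firm A can switch to Premium (44 → 74). Not NE.
(High, High, High): Firm A gets 74, best alternative 28; Firm B gets 99, best alternative 53; Firm C gets 93, best alternative 87. No profitable deviation — NE.
(High, High, Premium): Firm A can switch to Premium (57 → 95). Not NE.
(Premium, Low, High): Firm A can switch to High (25 → 95). Not NE.
(Premium, Low, Premium): Firm C can switch to High (14 → 61). Not NE.
(Premium, Mid, High): Firm B can switch to High (23 → 80). Not NE.
(Premium, Mid, Premium): Firm B can switch to Low (33 → 71). Not NE.
(Premium, High, High): Firm A can switch to High (28 → 74). Not NE.
(Premium, High, Premium): Firm B can switch to Low (37 → 71). Not NE.

(High, High, High)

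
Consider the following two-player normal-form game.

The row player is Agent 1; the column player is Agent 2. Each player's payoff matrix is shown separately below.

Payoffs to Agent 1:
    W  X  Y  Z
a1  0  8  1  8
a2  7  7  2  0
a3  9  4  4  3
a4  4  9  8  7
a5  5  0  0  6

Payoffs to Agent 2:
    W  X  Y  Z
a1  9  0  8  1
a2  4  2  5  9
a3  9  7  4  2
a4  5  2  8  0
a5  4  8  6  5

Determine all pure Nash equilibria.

Agent 1 against W: payoffs 0, 7, 9, 4, 5 → best response a3.
Agent 1 against X: payoffs 8, 7, 4, 9, 0 → best response a4.
Agent 1 against Y: payoffs 1, 2, 4, 8, 0 → best response a4.
Agent 1 against Z: payoffs 8, 0, 3, 7, 6 → best response a1.
Agent 2 against a1: payoffs 9, 0, 8, 1 → best response W.
Agent 2 against a2: payoffs 4, 2, 5, 9 → best response Z.
Agent 2 against a3: payoffs 9, 7, 4, 2 → best response W.
Agent 2 against a4: payoffs 5, 2, 8, 0 → best response Y.
Agent 2 against a5: payoffs 4, 8, 6, 5 → best response X.
Mutual best responses: (a3, W); (a4, Y).

(a3, W), (a4, Y)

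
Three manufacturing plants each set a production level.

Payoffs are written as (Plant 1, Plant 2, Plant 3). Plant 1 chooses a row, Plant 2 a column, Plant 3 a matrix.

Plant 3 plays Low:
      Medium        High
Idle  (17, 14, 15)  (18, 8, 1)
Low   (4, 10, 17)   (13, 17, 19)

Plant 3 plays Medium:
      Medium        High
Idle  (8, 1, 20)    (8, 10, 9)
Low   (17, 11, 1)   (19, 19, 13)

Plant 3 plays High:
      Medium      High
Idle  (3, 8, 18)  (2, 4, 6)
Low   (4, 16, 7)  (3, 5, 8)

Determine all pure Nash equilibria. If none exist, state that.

Plant 1 against (Medium, Low): payoffs 17, 4 → best response Idle.
Plant 1 against (Medium, Medium): payoffs 8, 17 → best response Low.
Plant 1 against (Medium, High): payoffs 3, 4 → best response Low.
Plant 1 against (High, Low): payoffs 18, 13 → best response Idle.
Plant 1 against (High, Medium): payoffs 8, 19 → best response Low.
Plant 1 against (High, High): payoffs 2, 3 → best response Low.
Plant 2 against (Idle, Low): payoffs 14, 8 → best response Medium.
Plant 2 against (Idle, Medium): payoffs 1, 10 → best response High.
Plant 2 against (Idle, High): payoffs 8, 4 → best response Medium.
Plant 2 against (Low, Low): payoffs 10, 17 → best response High.
Plant 2 against (Low, Medium): payoffs 11, 19 → best response High.
Plant 2 against (Low, High): payoffs 16, 5 → best response Medium.
Plant 3 against (Idle, Medium): payoffs 15, 20, 18 → best response Medium.
Plant 3 against (Idle, High): payoffs 1, 9, 6 → best response Medium.
Plant 3 against (Low, Medium): payoffs 17, 1, 7 → best response Low.
Plant 3 against (Low, High): payoffs 19, 13, 8 → best response Low.
No profile is a mutual best response for all players.

No pure-strategy Nash equilibrium.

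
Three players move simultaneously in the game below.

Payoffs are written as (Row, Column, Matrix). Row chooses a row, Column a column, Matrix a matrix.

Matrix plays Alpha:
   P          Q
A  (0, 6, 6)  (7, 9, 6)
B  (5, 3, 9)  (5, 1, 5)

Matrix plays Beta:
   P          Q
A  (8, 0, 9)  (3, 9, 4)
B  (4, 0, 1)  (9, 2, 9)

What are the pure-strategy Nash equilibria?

The pure Nash equilibria are (A, Q, Alpha), (B, P, Alpha), (B, Q, Beta).

Check each profile: it is a Nash equilibrium iff no player can strictly gain by switching unilaterally.
(A, P, Alpha): Row can switch to B (0 → 5). Not NE.
(A, P, Beta): Column can switch to Q (0 → 9). Not NE.
(A, Q, Alpha): Row gets 7, best alternative 5; Column gets 9, best alternative 6; Matrix gets 6, best alternative 4. No profitable deviation — NE.
(A, Q, Beta): Row can switch to B (3 → 9). Not NE.
(B, P, Alpha): Row gets 5, best alternative 0; Column gets 3, best alternative 1; Matrix gets 9, best alternative 1. No profitable deviation — NE.
(B, P, Beta): Row can switch to A (4 → 8). Not NE.
(B, Q, Alpha): Row can switch to A (5 → 7). Not NE.
(B, Q, Beta): Row gets 9, best alternative 3; Column gets 2, best alternative 0; Matrix gets 9, best alternative 5. No profitable deviation — NE.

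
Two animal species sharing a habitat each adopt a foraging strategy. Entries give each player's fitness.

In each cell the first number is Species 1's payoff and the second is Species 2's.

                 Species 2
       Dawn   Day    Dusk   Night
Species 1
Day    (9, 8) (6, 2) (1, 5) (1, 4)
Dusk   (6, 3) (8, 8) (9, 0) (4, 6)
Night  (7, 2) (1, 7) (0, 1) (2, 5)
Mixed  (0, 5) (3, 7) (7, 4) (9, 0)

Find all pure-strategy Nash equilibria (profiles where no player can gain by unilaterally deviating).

Species 1 against Dawn: payoffs 9, 6, 7, 0 → best response Day.
Species 1 against Day: payoffs 6, 8, 1, 3 → best response Dusk.
Species 1 against Dusk: payoffs 1, 9, 0, 7 → best response Dusk.
Species 1 against Night: payoffs 1, 4, 2, 9 → best response Mixed.
Species 2 against Day: payoffs 8, 2, 5, 4 → best response Dawn.
Species 2 against Dusk: payoffs 3, 8, 0, 6 → best response Day.
Species 2 against Night: payoffs 2, 7, 1, 5 → best response Day.
Species 2 against Mixed: payoffs 5, 7, 4, 0 → best response Day.
Mutual best responses: (Day, Dawn); (Dusk, Day).

The pure Nash equilibria are (Day, Dawn) and (Dusk, Day).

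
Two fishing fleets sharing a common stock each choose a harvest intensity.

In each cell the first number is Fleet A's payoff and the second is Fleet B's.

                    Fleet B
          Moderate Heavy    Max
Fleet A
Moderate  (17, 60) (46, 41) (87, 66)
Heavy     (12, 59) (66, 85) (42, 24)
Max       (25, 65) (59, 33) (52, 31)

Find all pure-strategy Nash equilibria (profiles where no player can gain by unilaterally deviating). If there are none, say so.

The pure Nash equilibria are (Moderate, Max); (Heavy, Heavy); (Max, Moderate).

Fleet A against Moderate: payoffs 17, 12, 25 → best response Max.
Fleet A against Heavy: payoffs 46, 66, 59 → best response Heavy.
Fleet A against Max: payoffs 87, 42, 52 → best response Moderate.
Fleet B against Moderate: payoffs 60, 41, 66 → best response Max.
Fleet B against Heavy: payoffs 59, 85, 24 → best response Heavy.
Fleet B against Max: payoffs 65, 33, 31 → best response Moderate.
Mutual best responses: (Moderate, Max); (Heavy, Heavy); (Max, Moderate).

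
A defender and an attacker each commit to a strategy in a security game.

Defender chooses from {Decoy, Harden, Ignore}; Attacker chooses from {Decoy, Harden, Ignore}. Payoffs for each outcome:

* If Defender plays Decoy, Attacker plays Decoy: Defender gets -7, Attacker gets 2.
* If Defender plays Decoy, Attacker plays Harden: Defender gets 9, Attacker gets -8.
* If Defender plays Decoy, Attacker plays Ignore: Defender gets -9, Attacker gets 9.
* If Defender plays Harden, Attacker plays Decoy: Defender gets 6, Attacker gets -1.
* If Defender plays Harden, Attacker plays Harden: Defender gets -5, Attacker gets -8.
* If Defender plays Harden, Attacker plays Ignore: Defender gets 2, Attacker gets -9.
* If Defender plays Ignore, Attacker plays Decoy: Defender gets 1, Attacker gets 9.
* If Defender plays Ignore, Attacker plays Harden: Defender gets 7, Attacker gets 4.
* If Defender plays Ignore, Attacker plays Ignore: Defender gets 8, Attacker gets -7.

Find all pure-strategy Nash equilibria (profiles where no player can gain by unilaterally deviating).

(Harden, Decoy)

For each player, find the best response to each opponent profile; mutual best responses are the pure NE.
Defender against Decoy: payoffs -7, 6, 1 → best response Harden.
Defender against Harden: payoffs 9, -5, 7 → best response Decoy.
Defender against Ignore: payoffs -9, 2, 8 → best response Ignore.
Attacker against Decoy: payoffs 2, -8, 9 → best response Ignore.
Attacker against Harden: payoffs -1, -8, -9 → best response Decoy.
Attacker against Ignore: payoffs 9, 4, -7 → best response Decoy.
Mutual best responses: (Harden, Decoy).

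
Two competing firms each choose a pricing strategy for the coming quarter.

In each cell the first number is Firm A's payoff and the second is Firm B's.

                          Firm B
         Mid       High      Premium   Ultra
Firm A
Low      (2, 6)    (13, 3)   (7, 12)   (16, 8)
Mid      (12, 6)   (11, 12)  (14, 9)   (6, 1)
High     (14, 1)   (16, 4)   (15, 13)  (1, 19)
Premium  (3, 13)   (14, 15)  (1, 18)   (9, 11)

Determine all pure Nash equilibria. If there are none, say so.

(Low, Mid): Firm A can switch to Mid (2 → 12). Not NE.
(Low, High): Firm A can switch to High (13 → 16). Not NE.
(Low, Premium): Firm A can switch to Mid (7 → 14). Not NE.
(Low, Ultra): Firm B can switch to Premium (8 → 12). Not NE.
(Mid, Mid): Firm A can switch to High (12 → 14). Not NE.
(Mid, High): Firm A can switch to Low (11 → 13). Not NE.
(Mid, Premium): Firm A can switch to High (14 → 15). Not NE.
(Mid, Ultra): Firm A can switch to Low (6 → 16). Not NE.
(High, Mid): Firm B can switch to High (1 → 4). Not NE.
(High, High): Firm B can switch to Premium (4 → 13). Not NE.
(High, Premium): Firm B can switch to Ultra (13 → 19). Not NE.
(High, Ultra): Firm A can switch to Low (1 → 16). Not NE.
(The remaining 4 profiles each have a profitable deviation by the same check.)

There is no pure-strategy Nash equilibrium.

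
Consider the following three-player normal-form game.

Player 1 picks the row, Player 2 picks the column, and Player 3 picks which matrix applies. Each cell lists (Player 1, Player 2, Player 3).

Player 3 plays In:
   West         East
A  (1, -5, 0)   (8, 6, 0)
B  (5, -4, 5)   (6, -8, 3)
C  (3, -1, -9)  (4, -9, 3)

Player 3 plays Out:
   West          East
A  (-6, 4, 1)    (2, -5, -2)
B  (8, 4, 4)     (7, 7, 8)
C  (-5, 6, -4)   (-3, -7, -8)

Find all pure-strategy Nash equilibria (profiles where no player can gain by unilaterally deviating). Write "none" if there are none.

(A, East, In) and (B, West, In) and (B, East, Out)

Mark each player's best response to every combination of opponents' strategies; a profile where every player is best-responding is a pure Nash equilibrium.
Player 1 against (West, In): payoffs 1, 5, 3 → best response B.
Player 1 against (West, Out): payoffs -6, 8, -5 → best response B.
Player 1 against (East, In): payoffs 8, 6, 4 → best response A.
Player 1 against (East, Out): payoffs 2, 7, -3 → best response B.
Player 2 against (A, In): payoffs -5, 6 → best response East.
Player 2 against (A, Out): payoffs 4, -5 → best response West.
Player 2 against (B, In): payoffs -4, -8 → best response West.
Player 2 against (B, Out): payoffs 4, 7 → best response East.
Player 2 against (C, In): payoffs -1, -9 → best response West.
Player 2 against (C, Out): payoffs 6, -7 → best response West.
Player 3 against (A, West): payoffs 0, 1 → best response Out.
Player 3 against (A, East): payoffs 0, -2 → best response In.
Player 3 against (B, West): payoffs 5, 4 → best response In.
Player 3 against (B, East): payoffs 3, 8 → best response Out.
Player 3 against (C, West): payoffs -9, -4 → best response Out.
Player 3 against (C, East): payoffs 3, -8 → best response In.
Mutual best responses: (A, East, In); (B, West, In); (B, East, Out).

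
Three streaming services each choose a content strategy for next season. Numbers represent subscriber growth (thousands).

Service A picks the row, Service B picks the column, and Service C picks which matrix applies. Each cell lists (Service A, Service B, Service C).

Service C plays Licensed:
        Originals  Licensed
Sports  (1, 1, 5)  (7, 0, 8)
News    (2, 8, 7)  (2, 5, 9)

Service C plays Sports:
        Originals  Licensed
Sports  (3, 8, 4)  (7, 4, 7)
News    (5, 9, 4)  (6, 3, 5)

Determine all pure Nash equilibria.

Pure NE: (News, Originals, Licensed)

Check each profile: it is a Nash equilibrium iff no player can strictly gain by switching unilaterally.
(Sports, Originals, Licensed): Service A can switch to News (1 → 2). Not NE.
(Sports, Originals, Sports): Service A can switch to News (3 → 5). Not NE.
(Sports, Licensed, Licensed): Service B can switch to Originals (0 → 1). Not NE.
(Sports, Licensed, Sports): Service B can switch to Originals (4 → 8). Not NE.
(News, Originals, Licensed): Service A gets 2, best alternative 1; Service B gets 8, best alternative 5; Service C gets 7, best alternative 4. No profitable deviation — NE.
(News, Originals, Sports): Service C can switch to Licensed (4 → 7). Not NE.
(News, Licensed, Licensed): Service A can switch to Sports (2 → 7). Not NE.
(The remaining 1 profile has a profitable deviation by the same check.)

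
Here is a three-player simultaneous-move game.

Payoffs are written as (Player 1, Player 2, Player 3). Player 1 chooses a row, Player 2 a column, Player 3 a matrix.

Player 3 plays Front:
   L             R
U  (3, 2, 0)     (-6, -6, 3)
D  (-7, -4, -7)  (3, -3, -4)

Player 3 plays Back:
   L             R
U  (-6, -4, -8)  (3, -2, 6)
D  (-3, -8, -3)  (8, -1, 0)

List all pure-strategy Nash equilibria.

(U, L, Front): Player 1 gets 3, best alternative -7; Player 2 gets 2, best alternative -6; Player 3 gets 0, best alternative -8. No profitable deviation — NE.
(U, L, Back): Player 1 can switch to D (-6 → -3). Not NE.
(U, R, Front): Player 1 can switch to D (-6 → 3). Not NE.
(U, R, Back): Player 1 can switch to D (3 → 8). Not NE.
(D, L, Front): Player 1 can switch to U (-7 → 3). Not NE.
(D, L, Back): Player 2 can switch to R (-8 → -1). Not NE.
(D, R, Front): Player 3 can switch to Back (-4 → 0). Not NE.
(D, R, Back): Player 1 gets 8, best alternative 3; Player 2 gets -1, best alternative -8; Player 3 gets 0, best alternative -4. No profitable deviation — NE.

The pure Nash equilibria are (U, L, Front); (D, R, Back).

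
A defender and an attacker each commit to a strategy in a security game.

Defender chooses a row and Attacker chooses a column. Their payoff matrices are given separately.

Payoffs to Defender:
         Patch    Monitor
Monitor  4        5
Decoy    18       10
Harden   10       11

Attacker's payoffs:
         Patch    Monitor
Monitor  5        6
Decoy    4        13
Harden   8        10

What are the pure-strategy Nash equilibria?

(Harden, Monitor)

Defender against Patch: payoffs 4, 18, 10 → best response Decoy.
Defender against Monitor: payoffs 5, 10, 11 → best response Harden.
Attacker against Monitor: payoffs 5, 6 → best response Monitor.
Attacker against Decoy: payoffs 4, 13 → best response Monitor.
Attacker against Harden: payoffs 8, 10 → best response Monitor.
Mutual best responses: (Harden, Monitor).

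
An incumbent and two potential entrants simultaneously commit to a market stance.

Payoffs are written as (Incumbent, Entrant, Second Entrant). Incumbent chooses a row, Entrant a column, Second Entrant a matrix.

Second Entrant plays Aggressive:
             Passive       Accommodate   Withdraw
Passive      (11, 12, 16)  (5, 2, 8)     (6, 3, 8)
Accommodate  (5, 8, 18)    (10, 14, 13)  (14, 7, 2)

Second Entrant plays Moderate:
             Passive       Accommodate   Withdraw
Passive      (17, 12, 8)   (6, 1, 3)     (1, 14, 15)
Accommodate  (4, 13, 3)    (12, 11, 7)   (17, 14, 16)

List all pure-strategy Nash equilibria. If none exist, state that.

For each strategy profile, look for a profitable unilateral deviation.
(Passive, Passive, Aggressive): Incumbent gets 11, best alternative 5; Entrant gets 12, best alternative 3; Second Entrant gets 16, best alternative 8. No profitable deviation — NE.
(Passive, Passive, Moderate): Entrant can switch to Withdraw (12 → 14). Not NE.
(Passive, Accommodate, Aggressive): Incumbent can switch to Accommodate (5 → 10). Not NE.
(Passive, Accommodate, Moderate): Incumbent can switch to Accommodate (6 → 12). Not NE.
(Passive, Withdraw, Aggressive): Incumbent can switch to Accommodate (6 → 14). Not NE.
(Passive, Withdraw, Moderate): Incumbent can switch to Accommodate (1 → 17). Not NE.
(Accommodate, Passive, Aggressive): Incumbent can switch to Passive (5 → 11). Not NE.
(Accommodate, Accommodate, Aggressive): Incumbent gets 10, best alternative 5; Entrant gets 14, best alternative 8; Second Entrant gets 13, best alternative 7. No profitable deviation — NE.
(Accommodate, Withdraw, Moderate): Incumbent gets 17, best alternative 1; Entrant gets 14, best alternative 13; Second Entrant gets 16, best alternative 2. No profitable deviation — NE.
(The remaining 3 profiles each have a profitable deviation by the same check.)

(Passive, Passive, Aggressive) and (Accommodate, Accommodate, Aggressive) and (Accommodate, Withdraw, Moderate)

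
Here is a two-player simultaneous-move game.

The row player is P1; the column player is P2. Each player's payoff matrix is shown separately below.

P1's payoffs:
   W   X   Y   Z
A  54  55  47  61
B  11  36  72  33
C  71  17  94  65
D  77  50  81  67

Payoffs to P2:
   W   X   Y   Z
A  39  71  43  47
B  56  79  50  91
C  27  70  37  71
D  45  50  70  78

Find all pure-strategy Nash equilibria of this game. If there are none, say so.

The pure Nash equilibria are (A, X); (D, Z).

Check each profile: it is a Nash equilibrium iff no player can strictly gain by switching unilaterally.
(A, W): P1 can switch to C (54 → 71). Not NE.
(A, X): P1 gets 55, best alternative 50; P2 gets 71, best alternative 47. No profitable deviation — NE.
(A, Y): P1 can switch to B (47 → 72). Not NE.
(A, Z): P1 can switch to C (61 → 65). Not NE.
(B, W): P1 can switch to A (11 → 54). Not NE.
(B, X): P1 can switch to A (36 → 55). Not NE.
(B, Y): P1 can switch to C (72 → 94). Not NE.
(B, Z): P1 can switch to A (33 → 61). Not NE.
(C, W): P1 can switch to D (71 → 77). Not NE.
(D, Z): P1 gets 67, best alternative 65; P2 gets 78, best alternative 70. No profitable deviation — NE.
(The remaining 6 profiles each have a profitable deviation by the same check.)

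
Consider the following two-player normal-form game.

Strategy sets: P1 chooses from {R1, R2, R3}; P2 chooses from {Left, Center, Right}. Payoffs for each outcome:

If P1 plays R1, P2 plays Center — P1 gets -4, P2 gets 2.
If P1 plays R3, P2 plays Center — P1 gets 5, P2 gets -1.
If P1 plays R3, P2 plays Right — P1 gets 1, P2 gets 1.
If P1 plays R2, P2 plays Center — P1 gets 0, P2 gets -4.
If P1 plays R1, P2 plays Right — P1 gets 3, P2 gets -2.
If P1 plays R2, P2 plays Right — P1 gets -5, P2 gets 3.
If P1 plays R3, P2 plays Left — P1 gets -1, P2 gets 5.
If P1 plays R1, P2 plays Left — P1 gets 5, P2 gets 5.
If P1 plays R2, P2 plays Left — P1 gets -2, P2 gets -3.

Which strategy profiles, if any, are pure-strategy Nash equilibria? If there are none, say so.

(R1, Left): P1 gets 5, best alternative -1; P2 gets 5, best alternative 2. No profitable deviation — NE.
(R1, Center): P1 can switch to R2 (-4 → 0). Not NE.
(R1, Right): P2 can switch to Left (-2 → 5). Not NE.
(R2, Left): P1 can switch to R1 (-2 → 5). Not NE.
(R2, Center): P1 can switch to R3 (0 → 5). Not NE.
(R2, Right): P1 can switch to R1 (-5 → 3). Not NE.
(R3, Left): P1 can switch to R1 (-1 → 5). Not NE.
(R3, Center): P2 can switch to Left (-1 → 5). Not NE.
(R3, Right): P1 can switch to R1 (1 → 3). Not NE.

(R1, Left)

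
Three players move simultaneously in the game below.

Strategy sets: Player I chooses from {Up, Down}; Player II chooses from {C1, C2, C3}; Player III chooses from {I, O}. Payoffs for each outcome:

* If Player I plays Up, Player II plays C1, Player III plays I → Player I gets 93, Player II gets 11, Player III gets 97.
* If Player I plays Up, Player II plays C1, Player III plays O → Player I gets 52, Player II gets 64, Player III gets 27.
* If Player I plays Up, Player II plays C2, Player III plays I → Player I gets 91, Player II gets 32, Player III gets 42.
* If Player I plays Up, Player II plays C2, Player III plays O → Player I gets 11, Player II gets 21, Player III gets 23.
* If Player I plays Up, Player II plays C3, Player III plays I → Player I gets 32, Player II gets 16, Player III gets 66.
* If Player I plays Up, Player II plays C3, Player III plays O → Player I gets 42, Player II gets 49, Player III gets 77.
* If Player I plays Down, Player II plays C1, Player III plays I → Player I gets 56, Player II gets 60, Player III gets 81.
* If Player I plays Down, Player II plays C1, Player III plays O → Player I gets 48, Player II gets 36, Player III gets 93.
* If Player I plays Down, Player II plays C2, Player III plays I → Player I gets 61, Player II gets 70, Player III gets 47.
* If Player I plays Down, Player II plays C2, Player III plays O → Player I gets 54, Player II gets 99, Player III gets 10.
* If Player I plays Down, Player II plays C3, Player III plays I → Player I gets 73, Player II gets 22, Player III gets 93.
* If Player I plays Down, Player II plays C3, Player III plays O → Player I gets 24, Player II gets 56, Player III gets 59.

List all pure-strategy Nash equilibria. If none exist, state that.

The unique pure-strategy Nash equilibrium is (Up, C2, I).

Mark each player's best response to every combination of opponents' strategies; a profile where every player is best-responding is a pure Nash equilibrium.
Player I against (C1, I): payoffs 93, 56 → best response Up.
Player I against (C1, O): payoffs 52, 48 → best response Up.
Player I against (C2, I): payoffs 91, 61 → best response Up.
Player I against (C2, O): payoffs 11, 54 → best response Down.
Player I against (C3, I): payoffs 32, 73 → best response Down.
Player I against (C3, O): payoffs 42, 24 → best response Up.
Player II against (Up, I): payoffs 11, 32, 16 → best response C2.
Player II against (Up, O): payoffs 64, 21, 49 → best response C1.
Player II against (Down, I): payoffs 60, 70, 22 → best response C2.
Player II against (Down, O): payoffs 36, 99, 56 → best response C2.
Player III against (Up, C1): payoffs 97, 27 → best response I.
Player III against (Up, C2): payoffs 42, 23 → best response I.
Player III against (Up, C3): payoffs 66, 77 → best response O.
Player III against (Down, C1): payoffs 81, 93 → best response O.
Player III against (Down, C2): payoffs 47, 10 → best response I.
Player III against (Down, C3): payoffs 93, 59 → best response I.
Mutual best responses: (Up, C2, I).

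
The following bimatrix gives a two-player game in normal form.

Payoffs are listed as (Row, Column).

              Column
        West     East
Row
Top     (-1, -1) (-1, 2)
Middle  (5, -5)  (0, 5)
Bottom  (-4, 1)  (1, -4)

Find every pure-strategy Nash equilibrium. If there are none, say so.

Row against West: payoffs -1, 5, -4 → best response Middle.
Row against East: payoffs -1, 0, 1 → best response Bottom.
Column against Top: payoffs -1, 2 → best response East.
Column against Middle: payoffs -5, 5 → best response East.
Column against Bottom: payoffs 1, -4 → best response West.
No profile is a mutual best response for all players.

There is no pure-strategy Nash equilibrium.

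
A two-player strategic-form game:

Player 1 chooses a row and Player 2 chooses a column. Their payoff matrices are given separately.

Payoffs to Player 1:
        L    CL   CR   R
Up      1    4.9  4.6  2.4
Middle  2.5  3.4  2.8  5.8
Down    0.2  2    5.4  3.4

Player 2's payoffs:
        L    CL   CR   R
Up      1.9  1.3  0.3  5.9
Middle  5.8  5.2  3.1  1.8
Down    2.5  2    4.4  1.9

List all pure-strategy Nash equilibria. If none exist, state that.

(Middle, L); (Down, CR)

(Up, L): Player 1 can switch to Middle (1 → 2.5). Not NE.
(Up, CL): Player 2 can switch to L (1.3 → 1.9). Not NE.
(Up, CR): Player 1 can switch to Down (4.6 → 5.4). Not NE.
(Up, R): Player 1 can switch to Middle (2.4 → 5.8). Not NE.
(Middle, L): Player 1 gets 2.5, best alternative 1; Player 2 gets 5.8, best alternative 5.2. No profitable deviation — NE.
(Middle, CL): Player 1 can switch to Up (3.4 → 4.9). Not NE.
(Middle, CR): Player 1 can switch to Up (2.8 → 4.6). Not NE.
(Down, CR): Player 1 gets 5.4, best alternative 4.6; Player 2 gets 4.4, best alternative 2.5. No profitable deviation — NE.
(The remaining 4 profiles each have a profitable deviation by the same check.)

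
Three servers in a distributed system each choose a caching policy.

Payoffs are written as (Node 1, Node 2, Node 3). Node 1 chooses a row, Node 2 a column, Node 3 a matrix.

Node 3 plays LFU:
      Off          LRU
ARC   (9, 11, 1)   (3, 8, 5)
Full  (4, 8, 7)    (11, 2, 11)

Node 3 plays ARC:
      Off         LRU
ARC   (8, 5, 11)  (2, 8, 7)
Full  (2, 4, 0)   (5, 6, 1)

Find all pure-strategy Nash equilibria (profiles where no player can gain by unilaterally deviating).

none

(ARC, Off, LFU): Node 3 can switch to ARC (1 → 11). Not NE.
(ARC, Off, ARC): Node 2 can switch to LRU (5 → 8). Not NE.
(ARC, LRU, LFU): Node 1 can switch to Full (3 → 11). Not NE.
(ARC, LRU, ARC): Node 1 can switch to Full (2 → 5). Not NE.
(Full, Off, LFU): Node 1 can switch to ARC (4 → 9). Not NE.
(Full, Off, ARC): Node 1 can switch to ARC (2 → 8). Not NE.
(Full, LRU, LFU): Node 2 can switch to Off (2 → 8). Not NE.
(Full, LRU, ARC): Node 3 can switch to LFU (1 → 11). Not NE.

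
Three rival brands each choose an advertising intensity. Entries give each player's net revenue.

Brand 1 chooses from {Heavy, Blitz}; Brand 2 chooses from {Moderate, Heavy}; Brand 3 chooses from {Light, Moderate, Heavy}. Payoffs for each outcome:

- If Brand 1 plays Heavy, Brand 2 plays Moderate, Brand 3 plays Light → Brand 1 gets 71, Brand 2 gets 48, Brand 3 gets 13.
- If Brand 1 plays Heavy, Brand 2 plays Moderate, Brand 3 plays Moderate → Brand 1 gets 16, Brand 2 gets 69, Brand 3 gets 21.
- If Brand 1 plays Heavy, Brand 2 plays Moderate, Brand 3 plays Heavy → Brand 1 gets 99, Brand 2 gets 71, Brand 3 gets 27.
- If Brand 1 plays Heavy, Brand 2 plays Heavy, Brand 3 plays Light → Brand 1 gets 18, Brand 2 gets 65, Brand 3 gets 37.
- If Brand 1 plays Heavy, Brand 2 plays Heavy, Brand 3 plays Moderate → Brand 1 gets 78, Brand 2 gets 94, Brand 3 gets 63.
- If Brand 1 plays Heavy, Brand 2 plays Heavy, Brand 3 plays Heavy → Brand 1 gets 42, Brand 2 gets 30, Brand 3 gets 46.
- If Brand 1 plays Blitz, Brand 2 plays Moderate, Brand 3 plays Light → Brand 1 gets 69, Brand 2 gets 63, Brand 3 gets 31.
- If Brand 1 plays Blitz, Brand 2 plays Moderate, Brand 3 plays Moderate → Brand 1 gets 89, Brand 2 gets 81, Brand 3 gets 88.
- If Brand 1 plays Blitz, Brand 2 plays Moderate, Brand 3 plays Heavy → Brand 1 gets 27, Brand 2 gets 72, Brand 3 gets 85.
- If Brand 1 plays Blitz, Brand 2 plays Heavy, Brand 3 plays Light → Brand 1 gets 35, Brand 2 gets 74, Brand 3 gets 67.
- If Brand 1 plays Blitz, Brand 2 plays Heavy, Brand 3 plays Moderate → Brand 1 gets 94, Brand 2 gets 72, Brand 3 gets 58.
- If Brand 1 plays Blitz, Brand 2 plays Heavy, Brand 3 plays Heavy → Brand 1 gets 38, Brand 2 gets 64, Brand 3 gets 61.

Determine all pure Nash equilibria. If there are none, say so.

The pure Nash equilibria are (Heavy, Moderate, Heavy), (Blitz, Moderate, Moderate), (Blitz, Heavy, Light).

For each player, find the best response to each opponent profile; mutual best responses are the pure NE.
Brand 1 against (Moderate, Light): payoffs 71, 69 → best response Heavy.
Brand 1 against (Moderate, Moderate): payoffs 16, 89 → best response Blitz.
Brand 1 against (Moderate, Heavy): payoffs 99, 27 → best response Heavy.
Brand 1 against (Heavy, Light): payoffs 18, 35 → best response Blitz.
Brand 1 against (Heavy, Moderate): payoffs 78, 94 → best response Blitz.
Brand 1 against (Heavy, Heavy): payoffs 42, 38 → best response Heavy.
Brand 2 against (Heavy, Light): payoffs 48, 65 → best response Heavy.
Brand 2 against (Heavy, Moderate): payoffs 69, 94 → best response Heavy.
Brand 2 against (Heavy, Heavy): payoffs 71, 30 → best response Moderate.
Brand 2 against (Blitz, Light): payoffs 63, 74 → best response Heavy.
Brand 2 against (Blitz, Moderate): payoffs 81, 72 → best response Moderate.
Brand 2 against (Blitz, Heavy): payoffs 72, 64 → best response Moderate.
Brand 3 against (Heavy, Moderate): payoffs 13, 21, 27 → best response Heavy.
Brand 3 against (Heavy, Heavy): payoffs 37, 63, 46 → best response Moderate.
Brand 3 against (Blitz, Moderate): payoffs 31, 88, 85 → best response Moderate.
Brand 3 against (Blitz, Heavy): payoffs 67, 58, 61 → best response Light.
Mutual best responses: (Heavy, Moderate, Heavy); (Blitz, Moderate, Moderate); (Blitz, Heavy, Light).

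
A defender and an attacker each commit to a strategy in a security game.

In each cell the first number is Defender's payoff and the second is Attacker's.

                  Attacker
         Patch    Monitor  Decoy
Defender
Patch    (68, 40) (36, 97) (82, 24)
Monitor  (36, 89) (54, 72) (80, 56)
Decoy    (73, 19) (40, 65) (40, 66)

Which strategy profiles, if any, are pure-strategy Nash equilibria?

Check each profile: it is a Nash equilibrium iff no player can strictly gain by switching unilaterally.
(Patch, Patch): Defender can switch to Decoy (68 → 73). Not NE.
(Patch, Monitor): Defender can switch to Monitor (36 → 54). Not NE.
(Patch, Decoy): Attacker can switch to Patch (24 → 40). Not NE.
(Monitor, Patch): Defender can switch to Patch (36 → 68). Not NE.
(Monitor, Monitor): Attacker can switch to Patch (72 → 89). Not NE.
(Monitor, Decoy): Defender can switch to Patch (80 → 82). Not NE.
(Decoy, Patch): Attacker can switch to Monitor (19 → 65). Not NE.
(Decoy, Monitor): Defender can switch to Monitor (40 → 54). Not NE.
(Decoy, Decoy): Defender can switch to Patch (40 → 82). Not NE.

none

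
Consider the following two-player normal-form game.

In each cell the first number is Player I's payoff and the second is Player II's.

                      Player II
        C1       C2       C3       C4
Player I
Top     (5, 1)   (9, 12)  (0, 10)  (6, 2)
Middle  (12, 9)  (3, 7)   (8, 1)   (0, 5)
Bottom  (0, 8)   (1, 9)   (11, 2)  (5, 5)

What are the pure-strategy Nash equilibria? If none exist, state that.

For each player, find the best response to each opponent profile; mutual best responses are the pure NE.
Player I against C1: payoffs 5, 12, 0 → best response Middle.
Player I against C2: payoffs 9, 3, 1 → best response Top.
Player I against C3: payoffs 0, 8, 11 → best response Bottom.
Player I against C4: payoffs 6, 0, 5 → best response Top.
Player II against Top: payoffs 1, 12, 10, 2 → best response C2.
Player II against Middle: payoffs 9, 7, 1, 5 → best response C1.
Player II against Bottom: payoffs 8, 9, 2, 5 → best response C2.
Mutual best responses: (Top, C2); (Middle, C1).

Pure-strategy Nash equilibria: (Top, C2) and (Middle, C1)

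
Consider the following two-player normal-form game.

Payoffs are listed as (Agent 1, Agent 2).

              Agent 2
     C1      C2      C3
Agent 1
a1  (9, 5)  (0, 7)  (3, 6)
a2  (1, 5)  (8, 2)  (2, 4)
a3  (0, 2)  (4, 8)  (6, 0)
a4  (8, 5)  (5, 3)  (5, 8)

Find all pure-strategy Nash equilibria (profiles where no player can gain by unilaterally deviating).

No pure-strategy Nash equilibrium.

Agent 1 against C1: payoffs 9, 1, 0, 8 → best response a1.
Agent 1 against C2: payoffs 0, 8, 4, 5 → best response a2.
Agent 1 against C3: payoffs 3, 2, 6, 5 → best response a3.
Agent 2 against a1: payoffs 5, 7, 6 → best response C2.
Agent 2 against a2: payoffs 5, 2, 4 → best response C1.
Agent 2 against a3: payoffs 2, 8, 0 → best response C2.
Agent 2 against a4: payoffs 5, 3, 8 → best response C3.
No profile is a mutual best response for all players.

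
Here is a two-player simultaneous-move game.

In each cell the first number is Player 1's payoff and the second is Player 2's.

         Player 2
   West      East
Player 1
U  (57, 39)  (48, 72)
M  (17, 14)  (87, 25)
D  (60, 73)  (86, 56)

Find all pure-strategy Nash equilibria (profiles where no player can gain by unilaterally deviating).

(U, West): Player 1 can switch to D (57 → 60). Not NE.
(U, East): Player 1 can switch to M (48 → 87). Not NE.
(M, West): Player 1 can switch to U (17 → 57). Not NE.
(M, East): Player 1 gets 87, best alternative 86; Player 2 gets 25, best alternative 14. No profitable deviation — NE.
(D, West): Player 1 gets 60, best alternative 57; Player 2 gets 73, best alternative 56. No profitable deviation — NE.
(D, East): Player 1 can switch to M (86 → 87). Not NE.

(M, East); (D, West)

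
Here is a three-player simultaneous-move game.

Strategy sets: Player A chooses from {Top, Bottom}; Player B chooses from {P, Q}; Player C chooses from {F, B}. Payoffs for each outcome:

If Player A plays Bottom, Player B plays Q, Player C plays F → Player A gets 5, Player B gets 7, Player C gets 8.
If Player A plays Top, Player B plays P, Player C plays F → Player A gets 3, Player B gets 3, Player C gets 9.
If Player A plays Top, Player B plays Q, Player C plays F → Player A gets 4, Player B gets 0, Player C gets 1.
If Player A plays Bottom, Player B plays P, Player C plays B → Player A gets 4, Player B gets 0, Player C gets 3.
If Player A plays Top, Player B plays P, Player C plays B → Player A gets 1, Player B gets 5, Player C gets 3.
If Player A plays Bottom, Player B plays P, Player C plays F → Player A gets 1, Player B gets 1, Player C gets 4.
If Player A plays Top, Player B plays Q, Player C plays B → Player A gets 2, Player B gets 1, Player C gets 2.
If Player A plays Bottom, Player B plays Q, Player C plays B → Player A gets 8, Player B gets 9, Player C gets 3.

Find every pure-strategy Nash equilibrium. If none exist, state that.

(Top, P, F), (Bottom, Q, F)

Player A against (P, F): payoffs 3, 1 → best response Top.
Player A against (P, B): payoffs 1, 4 → best response Bottom.
Player A against (Q, F): payoffs 4, 5 → best response Bottom.
Player A against (Q, B): payoffs 2, 8 → best response Bottom.
Player B against (Top, F): payoffs 3, 0 → best response P.
Player B against (Top, B): payoffs 5, 1 → best response P.
Player B against (Bottom, F): payoffs 1, 7 → best response Q.
Player B against (Bottom, B): payoffs 0, 9 → best response Q.
Player C against (Top, P): payoffs 9, 3 → best response F.
Player C against (Top, Q): payoffs 1, 2 → best response B.
Player C against (Bottom, P): payoffs 4, 3 → best response F.
Player C against (Bottom, Q): payoffs 8, 3 → best response F.
Mutual best responses: (Top, P, F); (Bottom, Q, F).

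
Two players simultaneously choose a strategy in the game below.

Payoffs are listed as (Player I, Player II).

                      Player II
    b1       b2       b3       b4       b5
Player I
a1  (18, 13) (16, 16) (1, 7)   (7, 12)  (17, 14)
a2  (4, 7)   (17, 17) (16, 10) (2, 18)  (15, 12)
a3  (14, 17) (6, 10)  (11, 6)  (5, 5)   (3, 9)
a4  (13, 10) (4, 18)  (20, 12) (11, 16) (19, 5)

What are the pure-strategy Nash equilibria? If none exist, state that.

This game has no pure Nash equilibrium.

For each strategy profile, look for a profitable unilateral deviation.
(a1, b1): Player II can switch to b2 (13 → 16). Not NE.
(a1, b2): Player I can switch to a2 (16 → 17). Not NE.
(a1, b3): Player I can switch to a2 (1 → 16). Not NE.
(a1, b4): Player I can switch to a4 (7 → 11). Not NE.
(a1, b5): Player I can switch to a4 (17 → 19). Not NE.
(a2, b1): Player I can switch to a1 (4 → 18). Not NE.
(The remaining 14 profiles each have a profitable deviation by the same check.)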